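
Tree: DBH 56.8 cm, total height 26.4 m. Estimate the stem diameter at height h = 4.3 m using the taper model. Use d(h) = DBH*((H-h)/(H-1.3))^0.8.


Taper: d(h) = DBH * ((H - h) / (H - 1.3))^0.8
Numerator = H - h = 26.4 - 4.3 = 22.1 m
Denominator = H - 1.3 = 26.4 - 1.3 = 25.1 m
Ratio = 22.1 / 25.1 = 0.88048
d = 56.8 * 0.88048^0.8 = 51.3 cm

51.3


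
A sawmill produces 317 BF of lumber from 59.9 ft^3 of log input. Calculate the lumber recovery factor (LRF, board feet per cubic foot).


Formula: LRF = Lumber Output (BF) / Log Input (ft^3)
LRF = 317 BF / 59.9 ft^3
LRF = 5.29 BF/ft^3

5.29


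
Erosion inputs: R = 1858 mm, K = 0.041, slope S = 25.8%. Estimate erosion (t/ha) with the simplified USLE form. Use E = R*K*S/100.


Formula: E = R * K * S / 100  (simplified USLE)
R * K = 1858 * 0.041 = 76.178
E = 76.178 * 25.8 / 100 = 19.65 t/ha

19.65


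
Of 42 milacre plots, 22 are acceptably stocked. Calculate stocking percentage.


Formula: Stocking % = stocked plots / total plots * 100
Stocking = 22 / 42 * 100
Stocking = 0.5238 * 100 = 52.4%

52.4


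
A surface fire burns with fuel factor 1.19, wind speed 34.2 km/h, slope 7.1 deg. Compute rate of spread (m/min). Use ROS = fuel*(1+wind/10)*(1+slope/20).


Formula: ROS = fuel * (1 + wind/10) * (1 + slope/20)
Wind factor = 1 + 34.2/10 = 4.42
Slope factor = 1 + 7.1/20 = 1.355
ROS = 1.19 * 4.42 * 1.355 = 7.13 m/min

7.13


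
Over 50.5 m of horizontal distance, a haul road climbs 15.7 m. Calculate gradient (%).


Formula: Gradient = rise / run * 100
Gradient = 15.7 / 50.5 * 100 = 31.1%

31.1


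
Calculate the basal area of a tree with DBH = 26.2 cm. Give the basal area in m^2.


Formula: BA = pi * (DBH/2)^2 / 10000  (cm^2 to m^2)
Radius = DBH/2 = 26.2/2 = 13.1 cm
BA = pi * 13.1^2 / 10000
   = 539.1287 cm^2 / 10000
   = 0.0539 m^2

0.0539


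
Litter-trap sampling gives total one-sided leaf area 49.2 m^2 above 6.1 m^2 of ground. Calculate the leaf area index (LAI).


Formula: LAI = total leaf area / ground area  (dimensionless)
LAI = 49.2 m^2 / 6.1 m^2
LAI = 8.07

8.07


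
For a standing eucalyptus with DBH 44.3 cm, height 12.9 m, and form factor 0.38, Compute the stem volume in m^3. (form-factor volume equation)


Formula: V = pi * (DBH/200)^2 * H * ff
Radius = DBH/200 = 44.3/200 = 0.2215 m
Radius^2 = 0.2215^2 = 0.04906225 m^2
V = pi * 0.04906225 * 12.9 * 0.38
V = 0.756 m^3

0.756


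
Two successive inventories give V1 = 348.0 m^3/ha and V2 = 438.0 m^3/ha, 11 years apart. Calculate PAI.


Formula: PAI = (V_T2 - V_T1) / (T2 - T1)
Volume increment = 438.0 - 348.0 = 90.0 m^3/ha
PAI = 90.0 / 11 = 8.18 m^3/ha/year

8.18


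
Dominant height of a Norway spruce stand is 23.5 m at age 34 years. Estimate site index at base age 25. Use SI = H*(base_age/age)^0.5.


Formula: SI = H_dom * (base_age / age)^0.5
Age ratio = 25 / 34 = 0.73529
sqrt(age_ratio) = 0.85749
SI = 23.5 * 0.85749 = 20.2 m

20.2


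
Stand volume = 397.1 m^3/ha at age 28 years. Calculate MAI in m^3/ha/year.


Formula: MAI = Total Volume / Stand Age
MAI = 397.1 m^3/ha / 28 years
MAI = 14.18 m^3/ha/year

14.18


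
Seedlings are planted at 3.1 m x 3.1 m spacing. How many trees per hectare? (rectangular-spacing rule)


Formula: TPH = 10000 m^2/ha / (spacing_x * spacing_y)
Area per tree = 3.1 m * 3.1 m = 9.61 m^2
TPH = 10000 / 9.61 = 1041 trees/ha

1041


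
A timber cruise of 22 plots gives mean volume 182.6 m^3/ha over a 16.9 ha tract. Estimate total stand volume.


Formula: Total Volume = Mean Volume per ha * Total Area
Total Volume = 182.6 m^3/ha * 16.9 ha
Total Volume = 3086 m^3

3086


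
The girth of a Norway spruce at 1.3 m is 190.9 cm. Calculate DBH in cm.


Formula: DBH = C / pi
DBH = 190.9 / pi
pi = 3.14159...
DBH = 60.8 cm

60.8


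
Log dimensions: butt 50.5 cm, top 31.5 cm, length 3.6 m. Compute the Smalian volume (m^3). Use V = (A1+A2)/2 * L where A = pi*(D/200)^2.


Smalian: V = (A1 + A2)/2 * L,  A = pi*(D/200)^2
A1 = pi*(50.5/200)^2 = 0.200296 m^2
A2 = pi*(31.5/200)^2 = 0.077931 m^2
V = (0.200296+0.077931)/2*3.6 = 0.5008 m^3

0.5008


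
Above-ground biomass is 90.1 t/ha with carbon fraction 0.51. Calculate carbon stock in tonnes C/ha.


Formula: Carbon Stock = Biomass * Carbon Fraction
C = 90.1 t/ha * 0.51
C = 46.0 t C/ha

46.0


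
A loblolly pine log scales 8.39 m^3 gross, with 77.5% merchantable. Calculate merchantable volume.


Formula: MV = V_total * (merchantable_pct / 100)
Merchantable fraction = 77.5% / 100 = 0.775
MV = 8.39 m^3 * 0.775 = 6.502 m^3

6.502


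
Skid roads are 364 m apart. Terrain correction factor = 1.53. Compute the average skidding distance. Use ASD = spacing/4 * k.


Formula: ASD = (spacing / 4) * correction
Uncorrected distance = spacing / 4 = 364 / 4 = 91 m
ASD = 91 * 1.53 = 139 m

139


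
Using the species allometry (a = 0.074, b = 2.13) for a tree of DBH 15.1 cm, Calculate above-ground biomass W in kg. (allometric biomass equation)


Formula: W = a * DBH^b  (allometric power law)
DBH^b = 15.1^2.13 = 324.5046
W = 0.074 * 324.5046 = 24.0 kg

24.0


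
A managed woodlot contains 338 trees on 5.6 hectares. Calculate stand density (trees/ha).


Formula: Stand Density = N_trees / Area_ha
Density = 338 trees / 5.6 ha
Density = 60 trees/ha

60


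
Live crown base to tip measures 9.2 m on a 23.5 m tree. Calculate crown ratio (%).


Formula: Crown Ratio = (Crown Length / Total Height) * 100
CR = (9.2 m / 23.5 m) * 100
CR = 0.3915 * 100 = 39.1%

39.1


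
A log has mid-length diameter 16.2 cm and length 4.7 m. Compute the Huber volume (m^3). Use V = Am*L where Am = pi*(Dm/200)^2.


Huber: V = Am * L,  Am = pi*(Dm/200)^2
Am = pi*(16.2/200)^2 = 0.020612 m^2
V = 0.020612*4.7 = 0.0969 m^3

0.0969


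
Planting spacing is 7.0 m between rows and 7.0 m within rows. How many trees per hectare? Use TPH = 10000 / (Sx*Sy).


Formula: TPH = 10000 m^2/ha / (spacing_x * spacing_y)
Area per tree = 7.0 m * 7.0 m = 49.0 m^2
TPH = 10000 / 49.0 = 204 trees/ha

204


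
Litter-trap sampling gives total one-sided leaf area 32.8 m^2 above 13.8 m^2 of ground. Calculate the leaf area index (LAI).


Formula: LAI = total leaf area / ground area  (dimensionless)
LAI = 32.8 m^2 / 13.8 m^2
LAI = 2.38

2.38


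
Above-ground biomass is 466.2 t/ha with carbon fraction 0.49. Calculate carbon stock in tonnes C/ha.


Formula: Carbon Stock = Biomass * Carbon Fraction
C = 466.2 t/ha * 0.49
C = 228.4 t C/ha

228.4


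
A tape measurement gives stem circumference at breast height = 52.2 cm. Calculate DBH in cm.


Formula: DBH = C / pi
DBH = 52.2 / pi
pi = 3.14159...
DBH = 16.6 cm

16.6


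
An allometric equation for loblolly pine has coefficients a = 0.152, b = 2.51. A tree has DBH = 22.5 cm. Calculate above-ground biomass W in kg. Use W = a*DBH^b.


Formula: W = a * DBH^b  (allometric power law)
DBH^b = 22.5^2.51 = 2477.2972
W = 0.152 * 2477.2972 = 376.5 kg

376.5


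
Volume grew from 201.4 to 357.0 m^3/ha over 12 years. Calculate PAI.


Formula: PAI = (V_T2 - V_T1) / (T2 - T1)
Volume increment = 357.0 - 201.4 = 155.6 m^3/ha
PAI = 155.6 / 12 = 12.97 m^3/ha/year

12.97


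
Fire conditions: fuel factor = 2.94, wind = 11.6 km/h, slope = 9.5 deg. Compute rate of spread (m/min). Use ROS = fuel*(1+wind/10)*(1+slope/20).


Formula: ROS = fuel * (1 + wind/10) * (1 + slope/20)
Wind factor = 1 + 11.6/10 = 2.16
Slope factor = 1 + 9.5/20 = 1.475
ROS = 2.94 * 2.16 * 1.475 = 9.37 m/min

9.37


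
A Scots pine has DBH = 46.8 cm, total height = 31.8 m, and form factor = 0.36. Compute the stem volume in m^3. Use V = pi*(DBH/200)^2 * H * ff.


Formula: V = pi * (DBH/200)^2 * H * ff
Radius = DBH/200 = 46.8/200 = 0.234 m
Radius^2 = 0.234^2 = 0.054756 m^2
V = pi * 0.054756 * 31.8 * 0.36
V = 1.969 m^3

1.969


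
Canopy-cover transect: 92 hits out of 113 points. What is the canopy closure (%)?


Formula: Canopy closure = covered points / total points * 100
Closure = 92 / 113 * 100
Closure = 0.8142 * 100 = 81.4%

81.4


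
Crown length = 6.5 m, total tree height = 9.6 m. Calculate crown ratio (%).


Formula: Crown Ratio = (Crown Length / Total Height) * 100
CR = (6.5 m / 9.6 m) * 100
CR = 0.6771 * 100 = 67.7%

67.7


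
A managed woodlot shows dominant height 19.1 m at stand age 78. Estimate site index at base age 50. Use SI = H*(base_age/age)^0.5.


Formula: SI = H_dom * (base_age / age)^0.5
Age ratio = 50 / 78 = 0.64103
sqrt(age_ratio) = 0.80064
SI = 19.1 * 0.80064 = 15.3 m

15.3


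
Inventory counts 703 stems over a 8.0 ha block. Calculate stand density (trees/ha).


Formula: Stand Density = N_trees / Area_ha
Density = 703 trees / 8.0 ha
Density = 88 trees/ha

88


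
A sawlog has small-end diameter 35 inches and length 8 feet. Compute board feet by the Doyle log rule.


Doyle: BF = (D - 4)^2 * L / 16
Adjusted diameter = 35 - 4 = 31 in
(D-4)^2 = 31^2 = 961
BF = 961 * 8 / 16 = 481 BF

481


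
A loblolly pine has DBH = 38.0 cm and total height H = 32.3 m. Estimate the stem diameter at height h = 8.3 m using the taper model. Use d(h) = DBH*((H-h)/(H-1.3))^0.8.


Taper: d(h) = DBH * ((H - h) / (H - 1.3))^0.8
Numerator = H - h = 32.3 - 8.3 = 24.0 m
Denominator = H - 1.3 = 32.3 - 1.3 = 31.0 m
Ratio = 24.0 / 31.0 = 0.77419
d = 38.0 * 0.77419^0.8 = 31.0 cm

31.0


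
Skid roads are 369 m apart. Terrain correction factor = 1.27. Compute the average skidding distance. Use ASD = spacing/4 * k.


Formula: ASD = (spacing / 4) * correction
Uncorrected distance = spacing / 4 = 369 / 4 = 92.25 m
ASD = 92.25 * 1.27 = 117 m

117


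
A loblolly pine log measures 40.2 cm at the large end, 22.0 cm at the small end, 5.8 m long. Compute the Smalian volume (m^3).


Smalian: V = (A1 + A2)/2 * L,  A = pi*(D/200)^2
A1 = pi*(40.2/200)^2 = 0.126923 m^2
A2 = pi*(22.0/200)^2 = 0.038013 m^2
V = (0.126923+0.038013)/2*5.8 = 0.4783 m^3

0.4783


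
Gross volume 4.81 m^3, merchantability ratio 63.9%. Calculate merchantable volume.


Formula: MV = V_total * (merchantable_pct / 100)
Merchantable fraction = 63.9% / 100 = 0.639
MV = 4.81 m^3 * 0.639 = 3.074 m^3

3.074


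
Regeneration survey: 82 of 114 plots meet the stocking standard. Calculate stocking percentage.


Formula: Stocking % = stocked plots / total plots * 100
Stocking = 82 / 114 * 100
Stocking = 0.7193 * 100 = 71.9%

71.9


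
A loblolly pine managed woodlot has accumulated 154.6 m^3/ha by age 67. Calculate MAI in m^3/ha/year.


Formula: MAI = Total Volume / Stand Age
MAI = 154.6 m^3/ha / 67 years
MAI = 2.31 m^3/ha/year

2.31


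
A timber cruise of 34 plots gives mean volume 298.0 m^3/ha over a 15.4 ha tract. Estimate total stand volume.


Formula: Total Volume = Mean Volume per ha * Total Area
Total Volume = 298.0 m^3/ha * 15.4 ha
Total Volume = 4589 m^3

4589


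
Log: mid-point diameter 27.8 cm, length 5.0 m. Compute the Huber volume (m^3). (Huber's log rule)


Huber: V = Am * L,  Am = pi*(Dm/200)^2
Am = pi*(27.8/200)^2 = 0.060699 m^2
V = 0.060699*5.0 = 0.3035 m^3

0.3035


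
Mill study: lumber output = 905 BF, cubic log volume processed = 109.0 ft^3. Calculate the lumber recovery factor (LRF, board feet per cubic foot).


Formula: LRF = Lumber Output (BF) / Log Input (ft^3)
LRF = 905 BF / 109.0 ft^3
LRF = 8.3 BF/ft^3

8.3


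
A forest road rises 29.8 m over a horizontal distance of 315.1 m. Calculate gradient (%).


Formula: Gradient = rise / run * 100
Gradient = 29.8 / 315.1 * 100 = 9.5%

9.5


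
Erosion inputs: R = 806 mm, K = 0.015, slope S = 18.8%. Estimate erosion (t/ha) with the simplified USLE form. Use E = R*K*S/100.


Formula: E = R * K * S / 100  (simplified USLE)
R * K = 806 * 0.015 = 12.09
E = 12.09 * 18.8 / 100 = 2.27 t/ha

2.27


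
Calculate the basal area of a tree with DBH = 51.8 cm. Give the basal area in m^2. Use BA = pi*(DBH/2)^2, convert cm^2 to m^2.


Formula: BA = pi * (DBH/2)^2 / 10000  (cm^2 to m^2)
Radius = DBH/2 = 51.8/2 = 25.9 cm
BA = pi * 25.9^2 / 10000
   = 2107.4118 cm^2 / 10000
   = 0.2107 m^2

0.2107


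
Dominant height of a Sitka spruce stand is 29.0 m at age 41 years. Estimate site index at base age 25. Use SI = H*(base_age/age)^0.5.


Formula: SI = H_dom * (base_age / age)^0.5
Age ratio = 25 / 41 = 0.60976
sqrt(age_ratio) = 0.78087
SI = 29.0 * 0.78087 = 22.6 m

22.6


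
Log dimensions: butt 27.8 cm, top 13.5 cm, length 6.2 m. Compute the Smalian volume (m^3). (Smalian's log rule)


Smalian: V = (A1 + A2)/2 * L,  A = pi*(D/200)^2
A1 = pi*(27.8/200)^2 = 0.060699 m^2
A2 = pi*(13.5/200)^2 = 0.014314 m^2
V = (0.060699+0.014314)/2*6.2 = 0.2325 m^3

0.2325


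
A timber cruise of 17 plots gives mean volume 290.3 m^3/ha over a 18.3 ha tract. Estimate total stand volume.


Formula: Total Volume = Mean Volume per ha * Total Area
Total Volume = 290.3 m^3/ha * 18.3 ha
Total Volume = 5312 m^3

5312


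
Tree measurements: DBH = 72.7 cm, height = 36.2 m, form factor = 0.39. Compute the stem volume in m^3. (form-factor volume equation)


Formula: V = pi * (DBH/200)^2 * H * ff
Radius = DBH/200 = 72.7/200 = 0.3635 m
Radius^2 = 0.3635^2 = 0.13213225 m^2
V = pi * 0.13213225 * 36.2 * 0.39
V = 5.86 m^3

5.86


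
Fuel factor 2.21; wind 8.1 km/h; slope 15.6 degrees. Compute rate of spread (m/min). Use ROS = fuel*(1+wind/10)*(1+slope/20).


Formula: ROS = fuel * (1 + wind/10) * (1 + slope/20)
Wind factor = 1 + 8.1/10 = 1.81
Slope factor = 1 + 15.6/20 = 1.78
ROS = 2.21 * 1.81 * 1.78 = 7.12 m/min

7.12


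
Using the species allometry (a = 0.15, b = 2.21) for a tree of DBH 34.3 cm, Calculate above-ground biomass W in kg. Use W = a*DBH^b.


Formula: W = a * DBH^b  (allometric power law)
DBH^b = 34.3^2.21 = 2471.7242
W = 0.15 * 2471.7242 = 370.8 kg

370.8


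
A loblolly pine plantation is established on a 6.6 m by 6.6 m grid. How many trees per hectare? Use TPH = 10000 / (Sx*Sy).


Formula: TPH = 10000 m^2/ha / (spacing_x * spacing_y)
Area per tree = 6.6 m * 6.6 m = 43.56 m^2
TPH = 10000 / 43.56 = 230 trees/ha

230


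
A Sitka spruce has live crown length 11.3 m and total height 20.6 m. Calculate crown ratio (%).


Formula: Crown Ratio = (Crown Length / Total Height) * 100
CR = (11.3 m / 20.6 m) * 100
CR = 0.5485 * 100 = 54.9%

54.9


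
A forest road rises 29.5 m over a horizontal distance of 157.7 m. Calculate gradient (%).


Formula: Gradient = rise / run * 100
Gradient = 29.5 / 157.7 * 100 = 18.7%

18.7


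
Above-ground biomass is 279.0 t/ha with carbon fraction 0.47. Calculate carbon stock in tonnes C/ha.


Formula: Carbon Stock = Biomass * Carbon Fraction
C = 279.0 t/ha * 0.47
C = 131.1 t C/ha

131.1


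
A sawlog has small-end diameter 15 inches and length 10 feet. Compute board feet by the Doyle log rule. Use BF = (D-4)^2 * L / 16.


Doyle: BF = (D - 4)^2 * L / 16
Adjusted diameter = 15 - 4 = 11 in
(D-4)^2 = 11^2 = 121
BF = 121 * 10 / 16 = 76 BF

76


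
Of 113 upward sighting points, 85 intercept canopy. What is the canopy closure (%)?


Formula: Canopy closure = covered points / total points * 100
Closure = 85 / 113 * 100
Closure = 0.7522 * 100 = 75.2%

75.2


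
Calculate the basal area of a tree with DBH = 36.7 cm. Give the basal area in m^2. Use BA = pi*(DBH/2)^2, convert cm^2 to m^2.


Formula: BA = pi * (DBH/2)^2 / 10000  (cm^2 to m^2)
Radius = DBH/2 = 36.7/2 = 18.35 cm
BA = pi * 18.35^2 / 10000
   = 1057.8449 cm^2 / 10000
   = 0.1058 m^2

0.1058


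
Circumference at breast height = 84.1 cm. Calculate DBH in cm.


Formula: DBH = C / pi
DBH = 84.1 / pi
pi = 3.14159...
DBH = 26.8 cm

26.8


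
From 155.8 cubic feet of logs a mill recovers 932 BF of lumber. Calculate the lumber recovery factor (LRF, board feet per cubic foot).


Formula: LRF = Lumber Output (BF) / Log Input (ft^3)
LRF = 932 BF / 155.8 ft^3
LRF = 5.98 BF/ft^3

5.98


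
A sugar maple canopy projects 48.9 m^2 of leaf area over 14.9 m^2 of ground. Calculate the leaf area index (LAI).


Formula: LAI = total leaf area / ground area  (dimensionless)
LAI = 48.9 m^2 / 14.9 m^2
LAI = 3.28

3.28


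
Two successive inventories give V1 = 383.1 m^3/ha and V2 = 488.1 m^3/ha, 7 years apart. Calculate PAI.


Formula: PAI = (V_T2 - V_T1) / (T2 - T1)
Volume increment = 488.1 - 383.1 = 105.0 m^3/ha
PAI = 105.0 / 7 = 15.0 m^3/ha/year

15.0


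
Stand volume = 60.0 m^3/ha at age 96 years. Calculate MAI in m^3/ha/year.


Formula: MAI = Total Volume / Stand Age
MAI = 60.0 m^3/ha / 96 years
MAI = 0.63 m^3/ha/year

0.63


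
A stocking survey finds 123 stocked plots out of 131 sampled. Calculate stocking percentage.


Formula: Stocking % = stocked plots / total plots * 100
Stocking = 123 / 131 * 100
Stocking = 0.9389 * 100 = 93.9%

93.9


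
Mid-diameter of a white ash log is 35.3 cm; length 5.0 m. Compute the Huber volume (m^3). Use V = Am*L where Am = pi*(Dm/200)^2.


Huber: V = Am * L,  Am = pi*(Dm/200)^2
Am = pi*(35.3/200)^2 = 0.097868 m^2
V = 0.097868*5.0 = 0.4893 m^3

0.4893


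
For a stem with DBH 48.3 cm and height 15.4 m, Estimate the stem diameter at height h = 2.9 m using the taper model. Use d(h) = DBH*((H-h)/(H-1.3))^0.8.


Taper: d(h) = DBH * ((H - h) / (H - 1.3))^0.8
Numerator = H - h = 15.4 - 2.9 = 12.5 m
Denominator = H - 1.3 = 15.4 - 1.3 = 14.1 m
Ratio = 12.5 / 14.1 = 0.88652
d = 48.3 * 0.88652^0.8 = 43.9 cm

43.9


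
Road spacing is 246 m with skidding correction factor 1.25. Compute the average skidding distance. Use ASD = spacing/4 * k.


Formula: ASD = (spacing / 4) * correction
Uncorrected distance = spacing / 4 = 246 / 4 = 61.5 m
ASD = 61.5 * 1.25 = 77 m

77


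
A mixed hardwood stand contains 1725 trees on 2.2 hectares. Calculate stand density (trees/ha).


Formula: Stand Density = N_trees / Area_ha
Density = 1725 trees / 2.2 ha
Density = 784 trees/ha

784


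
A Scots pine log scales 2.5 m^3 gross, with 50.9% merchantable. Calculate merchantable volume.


Formula: MV = V_total * (merchantable_pct / 100)
Merchantable fraction = 50.9% / 100 = 0.509
MV = 2.5 m^3 * 0.509 = 1.273 m^3

1.273


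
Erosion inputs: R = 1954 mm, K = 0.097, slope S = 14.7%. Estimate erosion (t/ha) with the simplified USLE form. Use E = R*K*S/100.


Formula: E = R * K * S / 100  (simplified USLE)
R * K = 1954 * 0.097 = 189.538
E = 189.538 * 14.7 / 100 = 27.86 t/ha

27.86


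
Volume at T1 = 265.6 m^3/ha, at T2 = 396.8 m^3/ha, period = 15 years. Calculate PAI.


Formula: PAI = (V_T2 - V_T1) / (T2 - T1)
Volume increment = 396.8 - 265.6 = 131.2 m^3/ha
PAI = 131.2 / 15 = 8.75 m^3/ha/year

8.75


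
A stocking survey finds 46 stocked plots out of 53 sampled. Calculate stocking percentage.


Formula: Stocking % = stocked plots / total plots * 100
Stocking = 46 / 53 * 100
Stocking = 0.8679 * 100 = 86.8%

86.8


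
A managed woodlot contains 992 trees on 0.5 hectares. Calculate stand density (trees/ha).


Formula: Stand Density = N_trees / Area_ha
Density = 992 trees / 0.5 ha
Density = 1984 trees/ha

1984


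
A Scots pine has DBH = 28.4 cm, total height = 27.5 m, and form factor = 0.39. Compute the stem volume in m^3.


Formula: V = pi * (DBH/200)^2 * H * ff
Radius = DBH/200 = 28.4/200 = 0.142 m
Radius^2 = 0.142^2 = 0.020164 m^2
V = pi * 0.020164 * 27.5 * 0.39
V = 0.679 m^3

0.679


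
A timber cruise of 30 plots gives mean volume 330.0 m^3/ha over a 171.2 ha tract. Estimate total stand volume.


Formula: Total Volume = Mean Volume per ha * Total Area
Total Volume = 330.0 m^3/ha * 171.2 ha
Total Volume = 56496 m^3

56496


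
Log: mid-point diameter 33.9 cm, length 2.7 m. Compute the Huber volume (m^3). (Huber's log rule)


Huber: V = Am * L,  Am = pi*(Dm/200)^2
Am = pi*(33.9/200)^2 = 0.090259 m^2
V = 0.090259*2.7 = 0.2437 m^3

0.2437


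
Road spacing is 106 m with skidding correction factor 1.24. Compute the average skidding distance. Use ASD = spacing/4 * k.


Formula: ASD = (spacing / 4) * correction
Uncorrected distance = spacing / 4 = 106 / 4 = 26.5 m
ASD = 26.5 * 1.24 = 33 m

33


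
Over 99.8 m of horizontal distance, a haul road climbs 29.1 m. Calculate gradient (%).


Formula: Gradient = rise / run * 100
Gradient = 29.1 / 99.8 * 100 = 29.2%

29.2


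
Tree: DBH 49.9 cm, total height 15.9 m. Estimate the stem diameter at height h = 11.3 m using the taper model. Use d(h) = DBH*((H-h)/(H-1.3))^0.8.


Taper: d(h) = DBH * ((H - h) / (H - 1.3))^0.8
Numerator = H - h = 15.9 - 11.3 = 4.6 m
Denominator = H - 1.3 = 15.9 - 1.3 = 14.6 m
Ratio = 4.6 / 14.6 = 0.31507
d = 49.9 * 0.31507^0.8 = 19.8 cm

19.8


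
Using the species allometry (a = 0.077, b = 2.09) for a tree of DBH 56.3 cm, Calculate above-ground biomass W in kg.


Formula: W = a * DBH^b  (allometric power law)
DBH^b = 56.3^2.09 = 4555.7779
W = 0.077 * 4555.7779 = 350.8 kg

350.8


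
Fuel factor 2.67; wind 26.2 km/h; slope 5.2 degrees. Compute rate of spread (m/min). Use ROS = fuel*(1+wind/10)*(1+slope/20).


Formula: ROS = fuel * (1 + wind/10) * (1 + slope/20)
Wind factor = 1 + 26.2/10 = 3.62
Slope factor = 1 + 5.2/20 = 1.26
ROS = 2.67 * 3.62 * 1.26 = 12.18 m/min

12.18


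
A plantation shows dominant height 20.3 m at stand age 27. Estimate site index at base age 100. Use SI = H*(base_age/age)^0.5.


Formula: SI = H_dom * (base_age / age)^0.5
Age ratio = 100 / 27 = 3.7037
sqrt(age_ratio) = 1.9245
SI = 20.3 * 1.9245 = 39.1 m

39.1


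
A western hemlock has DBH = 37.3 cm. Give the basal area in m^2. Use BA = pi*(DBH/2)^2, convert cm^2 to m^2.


Formula: BA = pi * (DBH/2)^2 / 10000  (cm^2 to m^2)
Radius = DBH/2 = 37.3/2 = 18.65 cm
BA = pi * 18.65^2 / 10000
   = 1092.7166 cm^2 / 10000
   = 0.1093 m^2

0.1093


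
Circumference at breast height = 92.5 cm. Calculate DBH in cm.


Formula: DBH = C / pi
DBH = 92.5 / pi
pi = 3.14159...
DBH = 29.4 cm

29.4


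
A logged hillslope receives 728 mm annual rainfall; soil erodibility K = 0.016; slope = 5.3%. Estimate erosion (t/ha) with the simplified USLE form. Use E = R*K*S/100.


Formula: E = R * K * S / 100  (simplified USLE)
R * K = 728 * 0.016 = 11.648
E = 11.648 * 5.3 / 100 = 0.62 t/ha

0.62


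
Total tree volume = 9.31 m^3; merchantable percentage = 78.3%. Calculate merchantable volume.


Formula: MV = V_total * (merchantable_pct / 100)
Merchantable fraction = 78.3% / 100 = 0.783
MV = 9.31 m^3 * 0.783 = 7.29 m^3

7.29


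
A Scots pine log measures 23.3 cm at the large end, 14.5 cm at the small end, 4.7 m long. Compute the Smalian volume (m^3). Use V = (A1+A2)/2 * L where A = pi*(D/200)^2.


Smalian: V = (A1 + A2)/2 * L,  A = pi*(D/200)^2
A1 = pi*(23.3/200)^2 = 0.042638 m^2
A2 = pi*(14.5/200)^2 = 0.016513 m^2
V = (0.042638+0.016513)/2*4.7 = 0.139 m^3

0.139


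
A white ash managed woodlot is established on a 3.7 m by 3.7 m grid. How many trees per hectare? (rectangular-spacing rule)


Formula: TPH = 10000 m^2/ha / (spacing_x * spacing_y)
Area per tree = 3.7 m * 3.7 m = 13.69 m^2
TPH = 10000 / 13.69 = 730 trees/ha

730


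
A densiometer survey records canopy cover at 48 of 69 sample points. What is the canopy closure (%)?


Formula: Canopy closure = covered points / total points * 100
Closure = 48 / 69 * 100
Closure = 0.6957 * 100 = 69.6%

69.6


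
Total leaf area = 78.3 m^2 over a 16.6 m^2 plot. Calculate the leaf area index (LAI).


Formula: LAI = total leaf area / ground area  (dimensionless)
LAI = 78.3 m^2 / 16.6 m^2
LAI = 4.72

4.72


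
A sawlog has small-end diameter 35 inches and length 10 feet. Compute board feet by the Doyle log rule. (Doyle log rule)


Doyle: BF = (D - 4)^2 * L / 16
Adjusted diameter = 35 - 4 = 31 in
(D-4)^2 = 31^2 = 961
BF = 961 * 10 / 16 = 601 BF

601


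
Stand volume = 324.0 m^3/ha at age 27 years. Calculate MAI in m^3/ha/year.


Formula: MAI = Total Volume / Stand Age
MAI = 324.0 m^3/ha / 27 years
MAI = 12.0 m^3/ha/year

12.0


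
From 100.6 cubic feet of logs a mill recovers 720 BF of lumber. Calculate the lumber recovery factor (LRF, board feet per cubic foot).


Formula: LRF = Lumber Output (BF) / Log Input (ft^3)
LRF = 720 BF / 100.6 ft^3
LRF = 7.16 BF/ft^3

7.16


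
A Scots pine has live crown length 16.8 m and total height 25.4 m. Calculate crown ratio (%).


Formula: Crown Ratio = (Crown Length / Total Height) * 100
CR = (16.8 m / 25.4 m) * 100
CR = 0.6614 * 100 = 66.1%

66.1


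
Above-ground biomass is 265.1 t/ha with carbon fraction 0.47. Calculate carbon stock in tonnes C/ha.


Formula: Carbon Stock = Biomass * Carbon Fraction
C = 265.1 t/ha * 0.47
C = 124.6 t C/ha

124.6


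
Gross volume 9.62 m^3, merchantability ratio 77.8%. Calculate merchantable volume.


Formula: MV = V_total * (merchantable_pct / 100)
Merchantable fraction = 77.8% / 100 = 0.778
MV = 9.62 m^3 * 0.778 = 7.484 m^3

7.484


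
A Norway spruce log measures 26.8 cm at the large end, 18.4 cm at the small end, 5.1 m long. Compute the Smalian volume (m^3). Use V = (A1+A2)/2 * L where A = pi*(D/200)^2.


Smalian: V = (A1 + A2)/2 * L,  A = pi*(D/200)^2
A1 = pi*(26.8/200)^2 = 0.05641 m^2
A2 = pi*(18.4/200)^2 = 0.02659 m^2
V = (0.05641+0.02659)/2*5.1 = 0.2117 m^3

0.2117


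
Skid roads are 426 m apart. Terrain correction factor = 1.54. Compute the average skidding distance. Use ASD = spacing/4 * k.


Formula: ASD = (spacing / 4) * correction
Uncorrected distance = spacing / 4 = 426 / 4 = 106.5 m
ASD = 106.5 * 1.54 = 164 m

164


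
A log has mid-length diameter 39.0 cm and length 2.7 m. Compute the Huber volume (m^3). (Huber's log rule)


Huber: V = Am * L,  Am = pi*(Dm/200)^2
Am = pi*(39.0/200)^2 = 0.119459 m^2
V = 0.119459*2.7 = 0.3225 m^3

0.3225


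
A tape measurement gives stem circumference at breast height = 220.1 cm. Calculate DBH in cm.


Formula: DBH = C / pi
DBH = 220.1 / pi
pi = 3.14159...
DBH = 70.1 cm

70.1


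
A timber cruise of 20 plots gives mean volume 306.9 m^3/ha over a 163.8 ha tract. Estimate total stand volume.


Formula: Total Volume = Mean Volume per ha * Total Area
Total Volume = 306.9 m^3/ha * 163.8 ha
Total Volume = 50270 m^3

50270


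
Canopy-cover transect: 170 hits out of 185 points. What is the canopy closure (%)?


Formula: Canopy closure = covered points / total points * 100
Closure = 170 / 185 * 100
Closure = 0.9189 * 100 = 91.9%

91.9


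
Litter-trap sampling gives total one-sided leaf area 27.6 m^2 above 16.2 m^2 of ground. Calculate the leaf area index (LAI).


Formula: LAI = total leaf area / ground area  (dimensionless)
LAI = 27.6 m^2 / 16.2 m^2
LAI = 1.7

1.7


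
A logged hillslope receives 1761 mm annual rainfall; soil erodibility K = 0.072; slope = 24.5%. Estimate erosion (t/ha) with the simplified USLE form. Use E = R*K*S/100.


Formula: E = R * K * S / 100  (simplified USLE)
R * K = 1761 * 0.072 = 126.792
E = 126.792 * 24.5 / 100 = 31.06 t/ha

31.06


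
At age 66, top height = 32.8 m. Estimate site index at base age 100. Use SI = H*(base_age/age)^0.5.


Formula: SI = H_dom * (base_age / age)^0.5
Age ratio = 100 / 66 = 1.51515
sqrt(age_ratio) = 1.23091
SI = 32.8 * 1.23091 = 40.4 m

40.4


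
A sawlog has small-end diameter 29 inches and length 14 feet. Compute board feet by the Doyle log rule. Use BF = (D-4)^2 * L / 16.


Doyle: BF = (D - 4)^2 * L / 16
Adjusted diameter = 29 - 4 = 25 in
(D-4)^2 = 25^2 = 625
BF = 625 * 14 / 16 = 547 BF

547


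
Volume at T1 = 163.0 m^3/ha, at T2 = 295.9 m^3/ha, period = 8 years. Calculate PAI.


Formula: PAI = (V_T2 - V_T1) / (T2 - T1)
Volume increment = 295.9 - 163.0 = 132.9 m^3/ha
PAI = 132.9 / 8 = 16.61 m^3/ha/year

16.61


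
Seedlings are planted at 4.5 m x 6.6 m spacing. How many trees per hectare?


Formula: TPH = 10000 m^2/ha / (spacing_x * spacing_y)
Area per tree = 4.5 m * 6.6 m = 29.7 m^2
TPH = 10000 / 29.7 = 337 trees/ha

337


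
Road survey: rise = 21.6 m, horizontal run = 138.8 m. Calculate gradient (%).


Formula: Gradient = rise / run * 100
Gradient = 21.6 / 138.8 * 100 = 15.6%

15.6


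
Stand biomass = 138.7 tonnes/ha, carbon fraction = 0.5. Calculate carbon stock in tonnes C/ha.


Formula: Carbon Stock = Biomass * Carbon Fraction
C = 138.7 t/ha * 0.5
C = 69.4 t C/ha

69.4


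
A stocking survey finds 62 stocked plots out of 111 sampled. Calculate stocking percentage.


Formula: Stocking % = stocked plots / total plots * 100
Stocking = 62 / 111 * 100
Stocking = 0.5586 * 100 = 55.9%

55.9


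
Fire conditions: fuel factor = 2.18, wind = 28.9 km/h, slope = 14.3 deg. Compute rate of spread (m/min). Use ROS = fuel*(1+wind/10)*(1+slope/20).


Formula: ROS = fuel * (1 + wind/10) * (1 + slope/20)
Wind factor = 1 + 28.9/10 = 3.89
Slope factor = 1 + 14.3/20 = 1.715
ROS = 2.18 * 3.89 * 1.715 = 14.54 m/min

14.54


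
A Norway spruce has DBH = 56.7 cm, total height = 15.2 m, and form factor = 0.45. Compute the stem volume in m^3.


Formula: V = pi * (DBH/200)^2 * H * ff
Radius = DBH/200 = 56.7/200 = 0.2835 m
Radius^2 = 0.2835^2 = 0.08037225 m^2
V = pi * 0.08037225 * 15.2 * 0.45
V = 1.727 m^3

1.727


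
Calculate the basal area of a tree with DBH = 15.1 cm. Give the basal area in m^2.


Formula: BA = pi * (DBH/2)^2 / 10000  (cm^2 to m^2)
Radius = DBH/2 = 15.1/2 = 7.55 cm
BA = pi * 7.55^2 / 10000
   = 179.0786 cm^2 / 10000
   = 0.0179 m^2

0.0179


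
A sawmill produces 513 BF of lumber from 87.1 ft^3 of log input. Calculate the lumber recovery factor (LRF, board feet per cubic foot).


Formula: LRF = Lumber Output (BF) / Log Input (ft^3)
LRF = 513 BF / 87.1 ft^3
LRF = 5.89 BF/ft^3

5.89


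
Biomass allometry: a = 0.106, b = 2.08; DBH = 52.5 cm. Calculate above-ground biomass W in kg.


Formula: W = a * DBH^b  (allometric power law)
DBH^b = 52.5^2.08 = 3783.8277
W = 0.106 * 3783.8277 = 401.1 kg

401.1


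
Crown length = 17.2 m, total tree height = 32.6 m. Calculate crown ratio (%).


Formula: Crown Ratio = (Crown Length / Total Height) * 100
CR = (17.2 m / 32.6 m) * 100
CR = 0.5276 * 100 = 52.8%

52.8


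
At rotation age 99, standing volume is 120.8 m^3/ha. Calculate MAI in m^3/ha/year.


Formula: MAI = Total Volume / Stand Age
MAI = 120.8 m^3/ha / 99 years
MAI = 1.22 m^3/ha/year

1.22


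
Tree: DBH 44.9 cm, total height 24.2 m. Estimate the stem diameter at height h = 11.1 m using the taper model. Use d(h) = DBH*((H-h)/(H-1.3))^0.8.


Taper: d(h) = DBH * ((H - h) / (H - 1.3))^0.8
Numerator = H - h = 24.2 - 11.1 = 13.1 m
Denominator = H - 1.3 = 24.2 - 1.3 = 22.9 m
Ratio = 13.1 / 22.9 = 0.57205
d = 44.9 * 0.57205^0.8 = 28.7 cm

28.7


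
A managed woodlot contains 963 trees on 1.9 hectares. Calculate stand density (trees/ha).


Formula: Stand Density = N_trees / Area_ha
Density = 963 trees / 1.9 ha
Density = 507 trees/ha

507


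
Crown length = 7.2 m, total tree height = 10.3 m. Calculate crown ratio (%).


Formula: Crown Ratio = (Crown Length / Total Height) * 100
CR = (7.2 m / 10.3 m) * 100
CR = 0.699 * 100 = 69.9%

69.9


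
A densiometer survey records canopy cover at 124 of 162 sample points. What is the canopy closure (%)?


Formula: Canopy closure = covered points / total points * 100
Closure = 124 / 162 * 100
Closure = 0.7654 * 100 = 76.5%

76.5


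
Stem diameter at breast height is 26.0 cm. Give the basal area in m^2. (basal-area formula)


Formula: BA = pi * (DBH/2)^2 / 10000  (cm^2 to m^2)
Radius = DBH/2 = 26.0/2 = 13.0 cm
BA = pi * 13.0^2 / 10000
   = 530.9292 cm^2 / 10000
   = 0.0531 m^2

0.0531


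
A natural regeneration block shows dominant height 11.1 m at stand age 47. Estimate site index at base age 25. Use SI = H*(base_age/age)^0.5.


Formula: SI = H_dom * (base_age / age)^0.5
Age ratio = 25 / 47 = 0.53191
sqrt(age_ratio) = 0.72932
SI = 11.1 * 0.72932 = 8.1 m

8.1


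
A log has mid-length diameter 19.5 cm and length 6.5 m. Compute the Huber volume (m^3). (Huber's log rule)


Huber: V = Am * L,  Am = pi*(Dm/200)^2
Am = pi*(19.5/200)^2 = 0.029865 m^2
V = 0.029865*6.5 = 0.1941 m^3

0.1941


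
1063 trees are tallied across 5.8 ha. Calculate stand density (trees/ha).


Formula: Stand Density = N_trees / Area_ha
Density = 1063 trees / 5.8 ha
Density = 183 trees/ha

183


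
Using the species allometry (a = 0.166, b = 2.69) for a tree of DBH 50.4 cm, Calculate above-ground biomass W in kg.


Formula: W = a * DBH^b  (allometric power law)
DBH^b = 50.4^2.69 = 37978.5293
W = 0.166 * 37978.5293 = 6304.4 kg

6304.4


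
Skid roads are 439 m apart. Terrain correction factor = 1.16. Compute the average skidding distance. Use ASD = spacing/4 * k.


Formula: ASD = (spacing / 4) * correction
Uncorrected distance = spacing / 4 = 439 / 4 = 109.75 m
ASD = 109.75 * 1.16 = 127 m

127


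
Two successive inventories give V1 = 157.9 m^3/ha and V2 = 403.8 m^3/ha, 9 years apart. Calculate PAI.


Formula: PAI = (V_T2 - V_T1) / (T2 - T1)
Volume increment = 403.8 - 157.9 = 245.9 m^3/ha
PAI = 245.9 / 9 = 27.32 m^3/ha/year

27.32


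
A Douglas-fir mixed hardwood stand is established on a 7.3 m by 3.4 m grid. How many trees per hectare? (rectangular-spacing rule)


Formula: TPH = 10000 m^2/ha / (spacing_x * spacing_y)
Area per tree = 7.3 m * 3.4 m = 24.82 m^2
TPH = 10000 / 24.82 = 403 trees/ha

403


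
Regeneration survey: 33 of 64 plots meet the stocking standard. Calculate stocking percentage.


Formula: Stocking % = stocked plots / total plots * 100
Stocking = 33 / 64 * 100
Stocking = 0.5156 * 100 = 51.6%

51.6


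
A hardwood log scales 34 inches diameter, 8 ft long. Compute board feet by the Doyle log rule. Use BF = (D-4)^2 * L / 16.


Doyle: BF = (D - 4)^2 * L / 16
Adjusted diameter = 34 - 4 = 30 in
(D-4)^2 = 30^2 = 900
BF = 900 * 8 / 16 = 450 BF

450


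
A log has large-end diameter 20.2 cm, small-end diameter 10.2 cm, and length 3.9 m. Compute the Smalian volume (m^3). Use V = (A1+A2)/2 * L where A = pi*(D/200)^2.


Smalian: V = (A1 + A2)/2 * L,  A = pi*(D/200)^2
A1 = pi*(20.2/200)^2 = 0.032047 m^2
A2 = pi*(10.2/200)^2 = 0.008171 m^2
V = (0.032047+0.008171)/2*3.9 = 0.0784 m^3

0.0784


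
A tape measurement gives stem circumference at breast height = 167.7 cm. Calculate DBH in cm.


Formula: DBH = C / pi
DBH = 167.7 / pi
pi = 3.14159...
DBH = 53.4 cm

53.4


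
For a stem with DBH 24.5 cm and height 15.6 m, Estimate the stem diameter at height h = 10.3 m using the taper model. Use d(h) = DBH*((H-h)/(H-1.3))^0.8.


Taper: d(h) = DBH * ((H - h) / (H - 1.3))^0.8
Numerator = H - h = 15.6 - 10.3 = 5.3 m
Denominator = H - 1.3 = 15.6 - 1.3 = 14.3 m
Ratio = 5.3 / 14.3 = 0.37063
d = 24.5 * 0.37063^0.8 = 11.1 cm

11.1


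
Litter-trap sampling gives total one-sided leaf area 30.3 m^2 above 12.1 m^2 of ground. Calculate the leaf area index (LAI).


Formula: LAI = total leaf area / ground area  (dimensionless)
LAI = 30.3 m^2 / 12.1 m^2
LAI = 2.5

2.5


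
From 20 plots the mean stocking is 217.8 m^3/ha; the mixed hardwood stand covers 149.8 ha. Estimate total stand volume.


Formula: Total Volume = Mean Volume per ha * Total Area
Total Volume = 217.8 m^3/ha * 149.8 ha
Total Volume = 32626 m^3

32626


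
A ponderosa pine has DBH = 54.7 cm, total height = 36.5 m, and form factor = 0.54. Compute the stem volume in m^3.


Formula: V = pi * (DBH/200)^2 * H * ff
Radius = DBH/200 = 54.7/200 = 0.2735 m
Radius^2 = 0.2735^2 = 0.07480225 m^2
V = pi * 0.07480225 * 36.5 * 0.54
V = 4.632 m^3

4.632


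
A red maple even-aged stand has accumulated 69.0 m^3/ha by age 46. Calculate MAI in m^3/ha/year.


Formula: MAI = Total Volume / Stand Age
MAI = 69.0 m^3/ha / 46 years
MAI = 1.5 m^3/ha/year

1.5


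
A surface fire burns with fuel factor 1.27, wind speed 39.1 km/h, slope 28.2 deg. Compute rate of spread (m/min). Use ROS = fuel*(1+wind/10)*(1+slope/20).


Formula: ROS = fuel * (1 + wind/10) * (1 + slope/20)
Wind factor = 1 + 39.1/10 = 4.91
Slope factor = 1 + 28.2/20 = 2.41
ROS = 1.27 * 4.91 * 2.41 = 15.03 m/min

15.03


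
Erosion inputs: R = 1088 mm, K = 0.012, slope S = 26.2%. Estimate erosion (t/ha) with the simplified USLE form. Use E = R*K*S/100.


Formula: E = R * K * S / 100  (simplified USLE)
R * K = 1088 * 0.012 = 13.056
E = 13.056 * 26.2 / 100 = 3.42 t/ha

3.42


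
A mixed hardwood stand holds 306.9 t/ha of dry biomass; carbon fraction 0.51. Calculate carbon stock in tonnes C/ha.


Formula: Carbon Stock = Biomass * Carbon Fraction
C = 306.9 t/ha * 0.51
C = 156.5 t C/ha

156.5


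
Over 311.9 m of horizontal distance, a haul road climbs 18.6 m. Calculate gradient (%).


Formula: Gradient = rise / run * 100
Gradient = 18.6 / 311.9 * 100 = 6.0%

6.0


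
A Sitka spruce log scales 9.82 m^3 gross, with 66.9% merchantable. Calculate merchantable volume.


Formula: MV = V_total * (merchantable_pct / 100)
Merchantable fraction = 66.9% / 100 = 0.669
MV = 9.82 m^3 * 0.669 = 6.57 m^3

6.57


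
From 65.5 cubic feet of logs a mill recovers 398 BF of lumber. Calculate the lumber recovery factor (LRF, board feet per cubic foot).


Formula: LRF = Lumber Output (BF) / Log Input (ft^3)
LRF = 398 BF / 65.5 ft^3
LRF = 6.08 BF/ft^3

6.08


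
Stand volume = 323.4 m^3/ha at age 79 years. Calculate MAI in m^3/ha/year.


Formula: MAI = Total Volume / Stand Age
MAI = 323.4 m^3/ha / 79 years
MAI = 4.09 m^3/ha/year

4.09


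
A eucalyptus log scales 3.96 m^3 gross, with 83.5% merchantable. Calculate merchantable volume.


Formula: MV = V_total * (merchantable_pct / 100)
Merchantable fraction = 83.5% / 100 = 0.835
MV = 3.96 m^3 * 0.835 = 3.307 m^3

3.307


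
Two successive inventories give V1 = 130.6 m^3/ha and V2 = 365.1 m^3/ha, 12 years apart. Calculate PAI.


Formula: PAI = (V_T2 - V_T1) / (T2 - T1)
Volume increment = 365.1 - 130.6 = 234.5 m^3/ha
PAI = 234.5 / 12 = 19.54 m^3/ha/year

19.54


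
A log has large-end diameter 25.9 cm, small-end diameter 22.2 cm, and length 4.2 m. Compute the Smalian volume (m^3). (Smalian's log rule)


Smalian: V = (A1 + A2)/2 * L,  A = pi*(D/200)^2
A1 = pi*(25.9/200)^2 = 0.052685 m^2
A2 = pi*(22.2/200)^2 = 0.038708 m^2
V = (0.052685+0.038708)/2*4.2 = 0.1919 m^3

0.1919


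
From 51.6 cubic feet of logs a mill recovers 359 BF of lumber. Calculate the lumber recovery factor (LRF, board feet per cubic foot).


Formula: LRF = Lumber Output (BF) / Log Input (ft^3)
LRF = 359 BF / 51.6 ft^3
LRF = 6.96 BF/ft^3

6.96


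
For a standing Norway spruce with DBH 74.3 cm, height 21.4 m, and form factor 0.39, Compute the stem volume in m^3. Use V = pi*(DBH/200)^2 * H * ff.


Formula: V = pi * (DBH/200)^2 * H * ff
Radius = DBH/200 = 74.3/200 = 0.3715 m
Radius^2 = 0.3715^2 = 0.13801225 m^2
V = pi * 0.13801225 * 21.4 * 0.39
V = 3.619 m^3

3.619


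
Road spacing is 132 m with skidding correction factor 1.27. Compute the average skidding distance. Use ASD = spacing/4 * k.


Formula: ASD = (spacing / 4) * correction
Uncorrected distance = spacing / 4 = 132 / 4 = 33 m
ASD = 33 * 1.27 = 42 m

42


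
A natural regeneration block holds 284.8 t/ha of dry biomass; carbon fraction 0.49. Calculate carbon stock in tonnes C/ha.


Formula: Carbon Stock = Biomass * Carbon Fraction
C = 284.8 t/ha * 0.49
C = 139.6 t C/ha

139.6


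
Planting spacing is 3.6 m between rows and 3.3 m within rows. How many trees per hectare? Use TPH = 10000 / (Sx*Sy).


Formula: TPH = 10000 m^2/ha / (spacing_x * spacing_y)
Area per tree = 3.6 m * 3.3 m = 11.88 m^2
TPH = 10000 / 11.88 = 842 trees/ha

842


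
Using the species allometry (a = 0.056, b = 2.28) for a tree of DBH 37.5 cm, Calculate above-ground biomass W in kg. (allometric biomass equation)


Formula: W = a * DBH^b  (allometric power law)
DBH^b = 37.5^2.28 = 3879.6388
W = 0.056 * 3879.6388 = 217.3 kg

217.3


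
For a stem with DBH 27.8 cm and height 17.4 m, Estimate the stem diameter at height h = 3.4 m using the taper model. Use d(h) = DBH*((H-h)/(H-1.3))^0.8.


Taper: d(h) = DBH * ((H - h) / (H - 1.3))^0.8
Numerator = H - h = 17.4 - 3.4 = 14.0 m
Denominator = H - 1.3 = 17.4 - 1.3 = 16.1 m
Ratio = 14.0 / 16.1 = 0.86957
d = 27.8 * 0.86957^0.8 = 24.9 cm

24.9
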